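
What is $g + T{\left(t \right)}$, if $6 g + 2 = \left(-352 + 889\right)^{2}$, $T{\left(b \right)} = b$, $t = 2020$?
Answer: $\frac{300487}{6} \approx 50081.0$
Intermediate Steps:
$g = \frac{288367}{6}$ ($g = - \frac{1}{3} + \frac{\left(-352 + 889\right)^{2}}{6} = - \frac{1}{3} + \frac{537^{2}}{6} = - \frac{1}{3} + \frac{1}{6} \cdot 288369 = - \frac{1}{3} + \frac{96123}{2} = \frac{288367}{6} \approx 48061.0$)
$g + T{\left(t \right)} = \frac{288367}{6} + 2020 = \frac{300487}{6}$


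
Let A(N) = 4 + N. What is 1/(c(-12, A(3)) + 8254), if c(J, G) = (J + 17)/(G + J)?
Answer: 1/8253 ≈ 0.00012117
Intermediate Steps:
c(J, G) = (17 + J)/(G + J)
1/(c(-12, A(3)) + 8254) = 1/((17 - 12)/((4 + 3) - 12) + 8254) = 1/(5/(7 - 12) + 8254) = 1/(5/(-5) + 8254) = 1/(-1/5*5 + 8254) = 1/(-1 + 8254) = 1/8253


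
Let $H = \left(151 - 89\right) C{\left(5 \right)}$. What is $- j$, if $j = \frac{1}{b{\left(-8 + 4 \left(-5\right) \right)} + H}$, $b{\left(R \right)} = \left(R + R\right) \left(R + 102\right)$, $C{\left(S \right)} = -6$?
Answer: $\frac{1}{4516} \approx 0.00022143$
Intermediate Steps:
$b{\left(R \right)} = 2 R \left(102 + R\right)$
$H = -372$ ($H = \left(151 - 89\right) \left(-6\right) = 62 \left(-6\right) = -372$)
$j = - \frac{1}{4516}$ ($j = \frac{1}{2 \left(-8 + 4 \left(-5\right)\right) \left(102 + \left(-8 + 4 \left(-5\right)\right)\right) - 372} = \frac{1}{2 \left(-8 - 20\right) \left(102 - 28\right) - 372} = \frac{1}{2 \left(-28\right) \left(102 - 28\right) - 372} = \frac{1}{2 \left(-28\right) 74 - 372} = \frac{1}{-4144 - 372} = \frac{1}{-4516} = - \frac{1}{4516} \approx -0.00022143$)
$- j = \left(-1\right) \left(- \frac{1}{4516}\right) = \frac{1}{4516}$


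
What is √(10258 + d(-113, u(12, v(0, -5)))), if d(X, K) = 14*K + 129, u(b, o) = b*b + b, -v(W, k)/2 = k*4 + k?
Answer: √12571 ≈ 112.12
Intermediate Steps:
v(W, k) = -10*k (v(W, k) = -2*(k*4 + k) = -2*(4*k + k) = -10*k)
u(b, o) = b + b² (u(b, o) = b² + b = b + b²)
d(X, K) = 129 + 14*K
√(10258 + d(-113, u(12, v(0, -5)))) = √(10258 + (129 + 14*(12*(1 + 12)))) = √(10258 + (129 + 14*(12*13))) = √(10258 + (129 + 14*156)) = √(10258 + (129 + 2184)) = √(10258 + 2313) = √12571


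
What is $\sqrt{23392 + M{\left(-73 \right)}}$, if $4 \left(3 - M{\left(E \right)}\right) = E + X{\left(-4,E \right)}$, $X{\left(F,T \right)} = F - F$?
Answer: $\frac{\sqrt{93653}}{2} \approx 153.01$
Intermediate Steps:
$X{\left(F,T \right)} = 0$
$M{\left(E \right)} = 3 - \frac{E}{4}$ ($M{\left(E \right)} = 3 - \frac{E + 0}{4} = 3 - \frac{E}{4}$)
$\sqrt{23392 + M{\left(-73 \right)}} = \sqrt{23392 + \left(3 - - \frac{73}{4}\right)} = \sqrt{23392 + \left(3 + \frac{73}{4}\right)} = \sqrt{23392 + \frac{85}{4}} = \sqrt{\frac{93653}{4}} = \frac{\sqrt{93653}}{2}$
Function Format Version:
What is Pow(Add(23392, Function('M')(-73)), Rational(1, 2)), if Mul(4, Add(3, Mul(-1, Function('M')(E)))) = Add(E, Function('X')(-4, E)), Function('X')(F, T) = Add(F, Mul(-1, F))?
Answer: Mul(Rational(1, 2), Pow(93653, Rational(1, 2))) ≈ 153.01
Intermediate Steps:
Function('X')(F, T) = 0
Function('M')(E) = Add(3, Mul(Rational(-1, 4), E)) (Function('M')(E) = Add(3, Mul(Rational(-1, 4), Add(E, 0))) = Add(3, Mul(Rational(-1, 4), E)))
Pow(Add(23392, Function('M')(-73)), Rational(1, 2)) = Pow(Add(23392, Add(3, Mul(Rational(-1, 4), -73))), Rational(1, 2)) = Pow(Add(23392, Add(3, Rational(73, 4))), Rational(1, 2)) = Pow(Add(23392, Rational(85, 4)), Rational(1, 2)) = Pow(Rational(93653, 4), Rational(1, 2)) = Mul(Rational(1, 2), Pow(93653, Rational(1, 2)))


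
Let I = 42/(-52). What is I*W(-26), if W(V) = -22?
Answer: 231/13 ≈ 17.769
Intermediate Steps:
I = -21/26 (I = 42*(-1/52) = -21/26 ≈ -0.80769)
I*W(-26) = -21/26*(-22) = 231/13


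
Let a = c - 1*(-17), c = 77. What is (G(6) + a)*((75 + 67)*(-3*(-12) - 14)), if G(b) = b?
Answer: 312400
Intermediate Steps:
a = 94 (a = 77 - 1*(-17) = 77 + 17 = 94)
(G(6) + a)*((75 + 67)*(-3*(-12) - 14)) = (6 + 94)*((75 + 67)*(-3*(-12) - 14)) = 100*(142*(36 - 14)) = 100*(142*22) = 100*3124 = 312400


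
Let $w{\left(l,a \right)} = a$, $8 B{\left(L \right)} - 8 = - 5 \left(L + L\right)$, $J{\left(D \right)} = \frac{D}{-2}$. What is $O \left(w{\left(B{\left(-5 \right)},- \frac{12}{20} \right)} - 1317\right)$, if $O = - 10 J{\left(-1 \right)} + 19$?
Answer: $- \frac{92232}{5} \approx -18446.0$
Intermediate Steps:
$J{\left(D \right)} = - \frac{D}{2}$ ($J{\left(D \right)} = D \left(- \frac{1}{2}\right) = - \frac{D}{2}$)
$B{\left(L \right)} = 1 - \frac{5 L}{4}$ ($B{\left(L \right)} = 1 + \frac{\left(-5\right) \left(L + L\right)}{8} = 1 + \frac{\left(-5\right) 2 L}{8} = 1 + \frac{\left(-10\right) L}{8} = 1 - \frac{5 L}{4}$)
$O = 14$ ($O = - 10 \left(\left(- \frac{1}{2}\right) \left(-1\right)\right) + 19 = \left(-10\right) \frac{1}{2} + 19 = -5 + 19 = 14$)
$O \left(w{\left(B{\left(-5 \right)},- \frac{12}{20} \right)} - 1317\right) = 14 \left(- \frac{12}{20} - 1317\right) = 14 \left(\left(-12\right) \frac{1}{20} - 1317\right) = 14 \left(- \frac{3}{5} - 1317\right) = 14 \left(- \frac{6588}{5}\right) = - \frac{92232}{5}$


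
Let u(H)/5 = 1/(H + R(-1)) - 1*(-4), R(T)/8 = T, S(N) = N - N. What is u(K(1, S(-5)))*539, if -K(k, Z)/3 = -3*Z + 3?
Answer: 180565/17 ≈ 10621.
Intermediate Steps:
S(N) = 0
R(T) = 8*T
K(k, Z) = -9 + 9*Z (K(k, Z) = -3*(-3*Z + 3) = -3*(3 - 3*Z) = -9 + 9*Z)
u(H) = 20 + 5/(-8 + H) (u(H) = 5*(1/(H + 8*(-1)) - 1*(-4)) = 5*(1/(H - 8) + 4) = 5*(1/(-8 + H) + 4) = 5*(4 + 1/(-8 + H)) = 20 + 5/(-8 + H))
u(K(1, S(-5)))*539 = (5*(-31 + 4*(-9 + 9*0))/(-8 + (-9 + 9*0)))*539 = (5*(-31 + 4*(-9 + 0))/(-8 + (-9 + 0)))*539 = (5*(-31 + 4*(-9))/(-8 - 9))*539 = (5*(-31 - 36)/(-17))*539 = (5*(-1/17)*(-67))*539 = (335/17)*539 = 180565/17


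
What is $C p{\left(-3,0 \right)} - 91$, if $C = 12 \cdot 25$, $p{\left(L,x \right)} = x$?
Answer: $-91$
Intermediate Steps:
$C = 300$
$C p{\left(-3,0 \right)} - 91 = 300 \cdot 0 - 91 = 0 - 91 = -91$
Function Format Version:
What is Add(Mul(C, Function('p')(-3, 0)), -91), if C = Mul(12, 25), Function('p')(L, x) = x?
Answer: -91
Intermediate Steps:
C = 300
Add(Mul(C, Function('p')(-3, 0)), -91) = Add(Mul(300, 0), -91) = Add(0, -91) = -91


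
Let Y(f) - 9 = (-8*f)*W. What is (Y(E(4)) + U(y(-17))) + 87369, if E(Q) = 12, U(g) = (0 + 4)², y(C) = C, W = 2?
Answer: 87202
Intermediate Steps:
U(g) = 16 (U(g) = 4² = 16)
Y(f) = 9 - 16*f (Y(f) = 9 - 8*f*2 = 9 - 16*f)
(Y(E(4)) + U(y(-17))) + 87369 = ((9 - 16*12) + 16) + 87369 = ((9 - 192) + 16) + 87369 = (-183 + 16) + 87369 = -167 + 87369 = 87202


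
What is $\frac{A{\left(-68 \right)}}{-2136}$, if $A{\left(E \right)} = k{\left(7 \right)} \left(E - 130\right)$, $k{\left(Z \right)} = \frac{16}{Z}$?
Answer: $\frac{132}{623} \approx 0.21188$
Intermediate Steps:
$A{\left(E \right)} = - \frac{2080}{7} + \frac{16 E}{7}$ ($A{\left(E \right)} = \frac{16}{7} \left(E - 130\right) = 16 \cdot \frac{1}{7} \left(-130 + E\right) = \frac{16 \left(-130 + E\right)}{7} = - \frac{2080}{7} + \frac{16 E}{7}$)
$\frac{A{\left(-68 \right)}}{-2136} = \frac{- \frac{2080}{7} + \frac{16}{7} \left(-68\right)}{-2136} = \left(- \frac{2080}{7} - \frac{1088}{7}\right) \left(- \frac{1}{2136}\right) = \left(- \frac{3168}{7}\right) \left(- \frac{1}{2136}\right) = \frac{132}{623}$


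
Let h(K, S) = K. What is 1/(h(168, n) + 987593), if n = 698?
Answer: 1/987761 ≈ 1.0124e-6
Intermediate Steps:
1/(h(168, n) + 987593) = 1/(168 + 987593) = 1/987761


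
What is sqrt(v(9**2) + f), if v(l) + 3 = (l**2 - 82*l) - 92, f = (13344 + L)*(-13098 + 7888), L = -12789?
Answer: I*sqrt(2891726) ≈ 1700.5*I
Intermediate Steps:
f = -2891550 (f = (13344 - 12789)*(-13098 + 7888) = 555*(-5210) = -2891550)
v(l) = -95 + l**2 - 82*l (v(l) = -3 + ((l**2 - 82*l) - 92) = -3 + (-92 + l**2 - 82*l) = -95 + l**2 - 82*l)
sqrt(v(9**2) + f) = sqrt((-95 + (9**2)**2 - 82*9**2) - 2891550) = sqrt((-95 + 81**2 - 82*81) - 2891550) = sqrt((-95 + 6561 - 6642) - 2891550) = sqrt(-176 - 2891550) = sqrt(-2891726) = I*sqrt(2891726)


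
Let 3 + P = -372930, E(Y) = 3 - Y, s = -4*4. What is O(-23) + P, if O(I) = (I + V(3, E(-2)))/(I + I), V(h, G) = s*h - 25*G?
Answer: -8577361/23 ≈ -3.7293e+5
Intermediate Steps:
s = -16
P = -372933 (P = -3 - 372930 = -372933)
V(h, G) = -25*G - 16*h (V(h, G) = -16*h - 25*G = -25*G - 16*h)
O(I) = (-173 + I)/(2*I) (O(I) = (I + (-25*(3 - 1*(-2)) - 16*3))/(I + I) = (I + (-25*(3 + 2) - 48))/((2*I)) = (I + (-25*5 - 48))*(1/(2*I)) = (I + (-125 - 48))*(1/(2*I)) = (I - 173)*(1/(2*I)) = (-173 + I)*(1/(2*I)) = (-173 + I)/(2*I))
O(-23) + P = (1/2)*(-173 - 23)/(-23) - 372933 = (1/2)*(-1/23)*(-196) - 372933 = 98/23 - 372933 = -8577361/23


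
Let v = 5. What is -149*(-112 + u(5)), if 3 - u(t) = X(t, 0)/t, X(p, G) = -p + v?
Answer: 16241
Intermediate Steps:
X(p, G) = 5 - p (X(p, G) = -p + 5 = 5 - p)
u(t) = 3 - (5 - t)/t
-149*(-112 + u(5)) = -149*(-112 + (4 - 5/5)) = -149*(-112 + (4 - 5*⅕)) = -149*(-112 + (4 - 1)) = -149*(-112 + 3) = -149*(-109) = 16241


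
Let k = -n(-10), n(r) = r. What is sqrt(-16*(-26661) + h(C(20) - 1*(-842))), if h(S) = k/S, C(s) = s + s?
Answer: sqrt(188120021)/21 ≈ 653.13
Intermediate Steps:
C(s) = 2*s
k = 10 (k = -1*(-10) = 10)
h(S) = 10/S
sqrt(-16*(-26661) + h(C(20) - 1*(-842))) = sqrt(-16*(-26661) + 10/(2*20 - 1*(-842))) = sqrt(426576 + 10/(40 + 842)) = sqrt(426576 + 10/882) = sqrt(426576 + 10*(1/882)) = sqrt(426576 + 5/441) = sqrt(188120021/441) = sqrt(188120021)/21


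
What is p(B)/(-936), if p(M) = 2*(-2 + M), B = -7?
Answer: 1/52 ≈ 0.019231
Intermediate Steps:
p(M) = -4 + 2*M
p(B)/(-936) = (-4 + 2*(-7))/(-936) = (-4 - 14)*(-1/936) = -18*(-1/936) = 1/52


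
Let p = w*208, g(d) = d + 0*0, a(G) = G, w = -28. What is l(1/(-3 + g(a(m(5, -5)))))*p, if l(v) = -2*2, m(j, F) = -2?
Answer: 23296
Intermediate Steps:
g(d) = d (g(d) = d + 0 = d)
p = -5824 (p = -28*208 = -5824)
l(v) = -4
l(1/(-3 + g(a(m(5, -5)))))*p = -4*(-5824) = 23296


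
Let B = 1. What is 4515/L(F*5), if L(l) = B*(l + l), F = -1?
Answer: -903/2 ≈ -451.50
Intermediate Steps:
L(l) = 2*l (L(l) = 1*(l + l) = 1*(2*l) = 2*l)
4515/L(F*5) = 4515/((2*(-1*5))) = 4515/((2*(-5))) = 4515/(-10) = 4515*(-⅒) = -903/2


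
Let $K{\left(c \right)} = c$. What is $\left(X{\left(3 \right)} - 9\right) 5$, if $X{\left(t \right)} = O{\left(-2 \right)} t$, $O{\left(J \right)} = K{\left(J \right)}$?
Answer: $-75$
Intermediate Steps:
$O{\left(J \right)} = J$
$X{\left(t \right)} = - 2 t$
$\left(X{\left(3 \right)} - 9\right) 5 = \left(\left(-2\right) 3 - 9\right) 5 = \left(-6 - 9\right) 5 = \left(-15\right) 5 = -75$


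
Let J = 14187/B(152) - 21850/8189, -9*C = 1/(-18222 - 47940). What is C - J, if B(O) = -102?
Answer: 309236080649/2181460383 ≈ 141.76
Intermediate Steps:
C = 1/595458 (C = -1/(9*(-18222 - 47940)) = -⅑/(-66162) = -⅑*(-1/66162) = 1/595458 ≈ 1.6794e-6)
J = -2077299/14654 (J = 14187/(-102) - 21850/8189 = 14187*(-1/102) - 21850*1/8189 = -4729/34 - 1150/431 = -2077299/14654 ≈ -141.76)
C - J = 1/595458 - 1*(-2077299/14654) = 1/595458 + 2077299/14654 = 309236080649/2181460383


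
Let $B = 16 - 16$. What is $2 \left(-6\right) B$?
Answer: $0$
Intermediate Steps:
$B = 0$
$2 \left(-6\right) B = 2 \left(-6\right) 0 = \left(-12\right) 0 = 0$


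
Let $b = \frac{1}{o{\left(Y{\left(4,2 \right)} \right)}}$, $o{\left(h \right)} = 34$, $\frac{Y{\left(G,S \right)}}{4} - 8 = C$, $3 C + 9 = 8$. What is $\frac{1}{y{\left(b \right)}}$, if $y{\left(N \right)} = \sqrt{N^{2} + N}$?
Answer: $\frac{34 \sqrt{35}}{35} \approx 5.747$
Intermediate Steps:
$C = - \frac{1}{3}$ ($C = -3 + \frac{1}{3} \cdot 8 = -3 + \frac{8}{3} = - \frac{1}{3} \approx -0.33333$)
$Y{\left(G,S \right)} = \frac{92}{3}$ ($Y{\left(G,S \right)} = 32 + 4 \left(- \frac{1}{3}\right) = 32 - \frac{4}{3} = \frac{92}{3}$)
$b = \frac{1}{34} \approx 0.029412$
$y{\left(N \right)} = \sqrt{N + N^{2}}$
$\frac{1}{y{\left(b \right)}} = \frac{1}{\sqrt{\frac{1 + \frac{1}{34}}{34}}} = \frac{1}{\sqrt{\frac{1}{34} \cdot \frac{35}{34}}} = \frac{1}{\sqrt{\frac{35}{1156}}} = \frac{1}{\frac{1}{34} \sqrt{35}} = \frac{34 \sqrt{35}}{35}$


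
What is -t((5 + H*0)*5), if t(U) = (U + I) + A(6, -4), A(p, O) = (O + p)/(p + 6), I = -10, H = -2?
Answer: -91/6 ≈ -15.167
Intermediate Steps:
A(p, O) = (O + p)/(6 + p)
t(U) = -59/6 + U (t(U) = (U - 10) + (-4 + 6)/(6 + 6) = (-10 + U) + 2/12 = (-10 + U) + (1/12)*2 = (-10 + U) + 1/6 = -59/6 + U)
-t((5 + H*0)*5) = -(-59/6 + (5 - 2*0)*5) = -(-59/6 + (5 + 0)*5) = -(-59/6 + 5*5) = -(-59/6 + 25) = -1*91/6 = -91/6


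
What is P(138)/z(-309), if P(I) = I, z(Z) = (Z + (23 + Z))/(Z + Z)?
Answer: 85284/595 ≈ 143.33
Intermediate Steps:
z(Z) = (23 + 2*Z)/(2*Z) (z(Z) = (23 + 2*Z)/((2*Z)) = (23 + 2*Z)*(1/(2*Z)) = (23 + 2*Z)/(2*Z))
P(138)/z(-309) = 138/(((23/2 - 309)/(-309))) = 138/((-1/309*(-595/2))) = 138/(595/618) = 138*(618/595) = 85284/595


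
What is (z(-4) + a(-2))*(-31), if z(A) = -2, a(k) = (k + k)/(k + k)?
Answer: 31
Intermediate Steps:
a(k) = 1 (a(k) = (2*k)/((2*k)) = (2*k)*(1/(2*k)) = 1)
(z(-4) + a(-2))*(-31) = (-2 + 1)*(-31) = -1*(-31) = 31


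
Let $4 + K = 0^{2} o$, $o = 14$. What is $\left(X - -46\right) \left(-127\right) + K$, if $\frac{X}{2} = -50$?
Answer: $6854$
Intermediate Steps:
$X = -100$ ($X = 2 \left(-50\right) = -100$)
$K = -4$ ($K = -4 + 0^{2} \cdot 14 = -4 + 0 \cdot 14 = -4 + 0 = -4$)
$\left(X - -46\right) \left(-127\right) + K = \left(-100 - -46\right) \left(-127\right) - 4 = \left(-100 + 46\right) \left(-127\right) - 4 = \left(-54\right) \left(-127\right) - 4 = 6858 - 4 = 6854$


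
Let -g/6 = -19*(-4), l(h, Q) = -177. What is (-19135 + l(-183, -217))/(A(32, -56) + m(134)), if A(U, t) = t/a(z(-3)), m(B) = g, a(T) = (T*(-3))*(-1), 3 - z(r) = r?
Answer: 43452/1033 ≈ 42.064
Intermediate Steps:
z(r) = 3 - r
a(T) = 3*T (a(T) = -3*T*(-1) = 3*T)
g = -456 (g = -(-114)*(-4) = -6*76 = -456)
m(B) = -456
A(U, t) = t/18 (A(U, t) = t/((3*(3 - 1*(-3)))) = t/((3*(3 + 3))) = t/((3*6)) = t/18)
(-19135 + l(-183, -217))/(A(32, -56) + m(134)) = (-19135 - 177)/((1/18)*(-56) - 456) = -19312/(-28/9 - 456) = -19312/(-4132/9) = -19312*(-9/4132) = 43452/1033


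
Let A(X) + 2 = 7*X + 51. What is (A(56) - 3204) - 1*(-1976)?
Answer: -787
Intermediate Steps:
A(X) = 49 + 7*X (A(X) = -2 + (7*X + 51) = -2 + (51 + 7*X) = 49 + 7*X)
(A(56) - 3204) - 1*(-1976) = ((49 + 7*56) - 3204) - 1*(-1976) = ((49 + 392) - 3204) + 1976 = (441 - 3204) + 1976 = -2763 + 1976 = -787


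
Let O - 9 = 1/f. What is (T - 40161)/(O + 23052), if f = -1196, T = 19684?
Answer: -24490492/27580955 ≈ -0.88795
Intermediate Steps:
O = 10763/1196 (O = 9 + 1/(-1196) = 9 - 1/1196 = 10763/1196 ≈ 8.9992)
(T - 40161)/(O + 23052) = (19684 - 40161)/(10763/1196 + 23052) = -20477/27580955/1196 = -20477*1196/27580955 = -24490492/27580955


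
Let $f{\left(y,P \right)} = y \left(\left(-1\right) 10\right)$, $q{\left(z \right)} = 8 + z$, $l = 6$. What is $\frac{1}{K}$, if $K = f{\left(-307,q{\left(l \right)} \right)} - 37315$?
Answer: $- \frac{1}{34245} \approx -2.9201 \cdot 10^{-5}$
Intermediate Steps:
$f{\left(y,P \right)} = - 10 y$ ($f{\left(y,P \right)} = y \left(-10\right) = - 10 y$)
$K = -34245$ ($K = \left(-10\right) \left(-307\right) - 37315 = 3070 - 37315 = -34245$)
$\frac{1}{K} = \frac{1}{-34245} = - \frac{1}{34245}$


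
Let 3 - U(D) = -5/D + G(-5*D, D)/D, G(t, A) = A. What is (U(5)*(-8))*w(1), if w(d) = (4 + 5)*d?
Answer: -216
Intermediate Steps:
U(D) = 2 + 5/D (U(D) = 3 - (-5/D + D/D) = 3 - (-5/D + 1) = 3 - (1 - 5/D) = 3 + (-1 + 5/D) = 2 + 5/D)
w(d) = 9*d
(U(5)*(-8))*w(1) = ((2 + 5/5)*(-8))*(9*1) = ((2 + 5*(⅕))*(-8))*9 = ((2 + 1)*(-8))*9 = (3*(-8))*9 = -24*9 = -216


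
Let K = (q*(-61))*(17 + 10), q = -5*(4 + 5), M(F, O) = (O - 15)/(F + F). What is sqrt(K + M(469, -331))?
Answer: sqrt(16302328378)/469 ≈ 272.24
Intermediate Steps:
M(F, O) = (-15 + O)/(2*F) (M(F, O) = (-15 + O)/((2*F)) = (-15 + O)*(1/(2*F)) = (-15 + O)/(2*F))
q = -45 (q = -5*9 = -45)
K = 74115 (K = (-45*(-61))*(17 + 10) = 2745*27 = 74115)
sqrt(K + M(469, -331)) = sqrt(74115 + (1/2)*(-15 - 331)/469) = sqrt(74115 + (1/2)*(1/469)*(-346)) = sqrt(74115 - 173/469) = sqrt(34759762/469) = sqrt(16302328378)/469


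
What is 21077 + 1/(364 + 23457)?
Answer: 502075218/23821 ≈ 21077.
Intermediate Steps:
21077 + 1/(364 + 23457) = 21077 + 1/23821 = 502075218/23821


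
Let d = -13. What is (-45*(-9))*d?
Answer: -5265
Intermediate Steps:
(-45*(-9))*d = -45*(-9)*(-13) = 405*(-13) = -5265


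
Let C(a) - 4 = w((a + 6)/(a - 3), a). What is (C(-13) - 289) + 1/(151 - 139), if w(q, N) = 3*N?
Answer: -3887/12 ≈ -323.92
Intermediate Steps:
C(a) = 4 + 3*a
(C(-13) - 289) + 1/(151 - 139) = ((4 + 3*(-13)) - 289) + 1/(151 - 139) = ((4 - 39) - 289) + 1/12 = (-35 - 289) + 1/12 = -324 + 1/12 = -3887/12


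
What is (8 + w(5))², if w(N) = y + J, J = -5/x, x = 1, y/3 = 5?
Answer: 324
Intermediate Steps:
y = 15 (y = 3*5 = 15)
J = -5 (J = -5/1 = -5*1 = -5)
w(N) = 10 (w(N) = 15 - 5 = 10)
(8 + w(5))² = (8 + 10)² = 18² = 324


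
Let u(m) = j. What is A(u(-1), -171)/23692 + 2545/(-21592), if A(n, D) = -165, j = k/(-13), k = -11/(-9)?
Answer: -15964705/127889416 ≈ -0.12483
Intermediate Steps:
k = 11/9 (k = -11*(-⅑) = 11/9 ≈ 1.2222)
j = -11/117 (j = (11/9)/(-13) = (11/9)*(-1/13) = -11/117 ≈ -0.094017)
u(m) = -11/117
A(u(-1), -171)/23692 + 2545/(-21592) = -165/23692 + 2545/(-21592) = -165*1/23692 + 2545*(-1/21592) = -165/23692 - 2545/21592 = -15964705/127889416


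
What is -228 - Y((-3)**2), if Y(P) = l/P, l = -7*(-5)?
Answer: -2087/9 ≈ -231.89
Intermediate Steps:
l = 35
Y(P) = 35/P
-228 - Y((-3)**2) = -228 - 35/((-3)**2) = -228 - 35/9 = -2087/9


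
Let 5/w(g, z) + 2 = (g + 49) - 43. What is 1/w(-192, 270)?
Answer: -188/5 ≈ -37.600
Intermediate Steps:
w(g, z) = 5/(4 + g) (w(g, z) = 5/(-2 + ((g + 49) - 43)) = 5/(-2 + ((49 + g) - 43)) = 5/(-2 + (6 + g)) = 5/(4 + g))
1/w(-192, 270) = 1/(5/(4 - 192)) = 1/(5/(-188)) = 1/(5*(-1/188)) = 1/(-5/188) = -188/5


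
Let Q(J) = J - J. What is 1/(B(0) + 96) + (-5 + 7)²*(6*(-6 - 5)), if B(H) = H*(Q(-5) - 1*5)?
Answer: -25343/96 ≈ -263.99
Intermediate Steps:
Q(J) = 0
B(H) = -5*H (B(H) = H*(0 - 1*5) = H*(0 - 5) = H*(-5) = -5*H)
1/(B(0) + 96) + (-5 + 7)²*(6*(-6 - 5)) = 1/(-5*0 + 96) + (-5 + 7)²*(6*(-6 - 5)) = 1/(0 + 96) + 2²*(6*(-11)) = 1/96 + 4*(-66) = 1/96 - 264 = -25343/96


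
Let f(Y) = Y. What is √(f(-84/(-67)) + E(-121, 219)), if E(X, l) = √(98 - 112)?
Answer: √(5628 + 4489*I*√14)/67 ≈ 1.6124 + 1.1603*I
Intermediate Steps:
E(X, l) = I*√14 (E(X, l) = √(-14) = I*√14)
√(f(-84/(-67)) + E(-121, 219)) = √(-84/(-67) + I*√14) = √(-84*(-1/67) + I*√14) = √(84/67 + I*√14)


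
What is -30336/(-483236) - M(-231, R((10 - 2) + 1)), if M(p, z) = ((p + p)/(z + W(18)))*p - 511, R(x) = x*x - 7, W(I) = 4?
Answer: -103553608/120809 ≈ -857.17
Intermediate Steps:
R(x) = -7 + x² (R(x) = x² - 7 = -7 + x²)
M(p, z) = -511 + 2*p²/(4 + z) (M(p, z) = ((p + p)/(z + 4))*p - 511 = ((2*p)/(4 + z))*p - 511 = (2*p/(4 + z))*p - 511 = 2*p²/(4 + z) - 511 = -511 + 2*p²/(4 + z))
-30336/(-483236) - M(-231, R((10 - 2) + 1)) = -30336/(-483236) - (-2044 - 511*(-7 + ((10 - 2) + 1)²) + 2*(-231)²)/(4 + (-7 + ((10 - 2) + 1)²)) = -30336*(-1/483236) - (-2044 - 511*(-7 + (8 + 1)²) + 2*53361)/(4 + (-7 + (8 + 1)²)) = 7584/120809 - (-2044 - 511*(-7 + 9²) + 106722)/(4 + (-7 + 9²)) = 7584/120809 - (-2044 - 511*(-7 + 81) + 106722)/(4 + (-7 + 81)) = 7584/120809 - (-2044 - 511*74 + 106722)/(4 + 74) = 7584/120809 - (-2044 - 37814 + 106722)/78 = 7584/120809 - 66864/78 = 7584/120809 - 1*11144/13 = 7584/120809 - 11144/13 = -103553608/120809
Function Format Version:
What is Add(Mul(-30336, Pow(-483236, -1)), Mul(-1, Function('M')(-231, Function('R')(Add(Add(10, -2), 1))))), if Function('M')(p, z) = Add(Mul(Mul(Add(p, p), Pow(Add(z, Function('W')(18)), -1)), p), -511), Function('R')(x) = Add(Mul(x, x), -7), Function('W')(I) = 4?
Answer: Rational(-103553608, 120809) ≈ -857.17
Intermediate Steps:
Function('R')(x) = Add(-7, Pow(x, 2)) (Function('R')(x) = Add(Pow(x, 2), -7) = Add(-7, Pow(x, 2)))
Function('M')(p, z) = Add(-511, Mul(2, Pow(p, 2), Pow(Add(4, z), -1))) (Function('M')(p, z) = Add(Mul(Mul(Add(p, p), Pow(Add(z, 4), -1)), p), -511) = Add(Mul(Mul(Mul(2, p), Pow(Add(4, z), -1)), p), -511) = Add(Mul(Mul(2, p, Pow(Add(4, z), -1)), p), -511) = Add(Mul(2, Pow(p, 2), Pow(Add(4, z), -1)), -511) = Add(-511, Mul(2, Pow(p, 2), Pow(Add(4, z), -1))))
Add(Mul(-30336, Pow(-483236, -1)), Mul(-1, Function('M')(-231, Function('R')(Add(Add(10, -2), 1))))) = Add(Mul(-30336, Pow(-483236, -1)), Mul(-1, Mul(Pow(Add(4, Add(-7, Pow(Add(Add(10, -2), 1), 2))), -1), Add(-2044, Mul(-511, Add(-7, Pow(Add(Add(10, -2), 1), 2))), Mul(2, Pow(-231, 2)))))) = Add(Mul(-30336, Rational(-1, 483236)), Mul(-1, Mul(Pow(Add(4, Add(-7, Pow(Add(8, 1), 2))), -1), Add(-2044, Mul(-511, Add(-7, Pow(Add(8, 1), 2))), Mul(2, 53361))))) = Add(Rational(7584, 120809), Mul(-1, Mul(Pow(Add(4, Add(-7, Pow(9, 2))), -1), Add(-2044, Mul(-511, Add(-7, Pow(9, 2))), 106722)))) = Add(Rational(7584, 120809), Mul(-1, Mul(Pow(Add(4, Add(-7, 81)), -1), Add(-2044, Mul(-511, Add(-7, 81)), 106722)))) = Add(Rational(7584, 120809), Mul(-1, Mul(Pow(Add(4, 74), -1), Add(-2044, Mul(-511, 74), 106722)))) = Add(Rational(7584, 120809), Mul(-1, Mul(Pow(78, -1), Add(-2044, -37814, 106722)))) = Add(Rational(7584, 120809), Mul(-1, Mul(Rational(1, 78), 66864))) = Add(Rational(7584, 120809), Mul(-1, Rational(11144, 13))) = Add(Rational(7584, 120809), Rational(-11144, 13)) = Rational(-103553608, 120809)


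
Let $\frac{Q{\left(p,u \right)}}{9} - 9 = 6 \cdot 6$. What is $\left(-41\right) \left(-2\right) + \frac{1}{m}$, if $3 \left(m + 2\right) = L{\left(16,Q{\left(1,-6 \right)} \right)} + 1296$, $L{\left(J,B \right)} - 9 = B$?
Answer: $\frac{46577}{568} \approx 82.002$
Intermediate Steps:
$Q{\left(p,u \right)} = 405$ ($Q{\left(p,u \right)} = 81 + 9 \cdot 6 \cdot 6 = 81 + 9 \cdot 36 = 81 + 324 = 405$)
$L{\left(J,B \right)} = 9 + B$
$m = 568$ ($m = -2 + \frac{\left(9 + 405\right) + 1296}{3} = -2 + \frac{414 + 1296}{3} = -2 + \frac{1}{3} \cdot 1710 = -2 + 570 = 568$)
$\left(-41\right) \left(-2\right) + \frac{1}{m} = \left(-41\right) \left(-2\right) + \frac{1}{568} = 82 + \frac{1}{568} = \frac{46577}{568}$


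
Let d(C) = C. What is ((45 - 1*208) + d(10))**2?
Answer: 23409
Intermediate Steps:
((45 - 1*208) + d(10))**2 = ((45 - 1*208) + 10)**2 = ((45 - 208) + 10)**2 = (-163 + 10)**2 = (-153)**2 = 23409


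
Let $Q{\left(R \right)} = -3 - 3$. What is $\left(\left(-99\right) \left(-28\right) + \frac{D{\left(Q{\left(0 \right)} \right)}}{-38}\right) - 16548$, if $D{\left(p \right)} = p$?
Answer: $- \frac{261741}{19} \approx -13776.0$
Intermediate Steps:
$Q{\left(R \right)} = -6$
$\left(\left(-99\right) \left(-28\right) + \frac{D{\left(Q{\left(0 \right)} \right)}}{-38}\right) - 16548 = \left(\left(-99\right) \left(-28\right) - \frac{6}{-38}\right) - 16548 = \left(2772 - - \frac{3}{19}\right) - 16548 = \left(2772 + \frac{3}{19}\right) - 16548 = \frac{52671}{19} - 16548 = - \frac{261741}{19}$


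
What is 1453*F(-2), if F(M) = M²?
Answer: 5812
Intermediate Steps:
1453*F(-2) = 1453*(-2)² = 1453*4 = 5812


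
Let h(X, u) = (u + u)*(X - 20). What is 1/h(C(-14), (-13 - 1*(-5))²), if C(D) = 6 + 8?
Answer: -1/768 ≈ -0.0013021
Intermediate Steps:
C(D) = 14
h(X, u) = 2*u*(-20 + X) (h(X, u) = (2*u)*(-20 + X) = 2*u*(-20 + X))
1/h(C(-14), (-13 - 1*(-5))²) = 1/(2*(-13 - 1*(-5))²*(-20 + 14)) = 1/(2*(-13 + 5)²*(-6)) = 1/(2*(-8)²*(-6)) = 1/(2*64*(-6)) = 1/(-768) = -1/768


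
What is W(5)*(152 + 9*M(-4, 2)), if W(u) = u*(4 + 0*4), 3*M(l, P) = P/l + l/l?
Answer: 3070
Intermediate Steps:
M(l, P) = 1/3 + P/(3*l) (M(l, P) = (P/l + l/l)/3 = (P/l + 1)/3 = (1 + P/l)/3 = 1/3 + P/(3*l))
W(u) = 4*u (W(u) = u*(4 + 0) = u*4 = 4*u)
W(5)*(152 + 9*M(-4, 2)) = (4*5)*(152 + 9*((1/3)*(2 - 4)/(-4))) = 20*(152 + 9*((1/3)*(-1/4)*(-2))) = 20*(152 + 9*(1/6)) = 20*(152 + 3/2) = 20*(307/2) = 3070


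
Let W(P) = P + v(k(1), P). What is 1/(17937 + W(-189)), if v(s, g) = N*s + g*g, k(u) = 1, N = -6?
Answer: 1/53463 ≈ 1.8705e-5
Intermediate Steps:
v(s, g) = g² - 6*s (v(s, g) = -6*s + g*g = -6*s + g² = g² - 6*s)
W(P) = -6 + P + P² (W(P) = P + (P² - 6*1) = P + (P² - 6) = P + (-6 + P²) = -6 + P + P²)
1/(17937 + W(-189)) = 1/(17937 + (-6 - 189 + (-189)²)) = 1/(17937 + (-6 - 189 + 35721)) = 1/(17937 + 35526) = 1/53463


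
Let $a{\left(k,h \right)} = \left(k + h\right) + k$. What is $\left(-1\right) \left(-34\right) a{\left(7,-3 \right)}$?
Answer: $374$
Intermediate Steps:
$a{\left(k,h \right)} = h + 2 k$ ($a{\left(k,h \right)} = \left(h + k\right) + k = h + 2 k$)
$\left(-1\right) \left(-34\right) a{\left(7,-3 \right)} = \left(-1\right) \left(-34\right) \left(-3 + 2 \cdot 7\right) = 34 \left(-3 + 14\right) = 34 \cdot 11 = 374$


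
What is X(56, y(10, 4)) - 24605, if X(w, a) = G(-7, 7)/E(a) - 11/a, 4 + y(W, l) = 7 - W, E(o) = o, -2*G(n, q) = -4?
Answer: -172226/7 ≈ -24604.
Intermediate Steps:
G(n, q) = 2 (G(n, q) = -½*(-4) = 2)
y(W, l) = 3 - W (y(W, l) = -4 + (7 - W) = 3 - W)
X(w, a) = -9/a (X(w, a) = 2/a - 11/a = -9/a)
X(56, y(10, 4)) - 24605 = -9/(3 - 1*10) - 24605 = -9/(3 - 10) - 24605 = -9/(-7) - 24605 = -9*(-⅐) - 24605 = 9/7 - 24605 = -172226/7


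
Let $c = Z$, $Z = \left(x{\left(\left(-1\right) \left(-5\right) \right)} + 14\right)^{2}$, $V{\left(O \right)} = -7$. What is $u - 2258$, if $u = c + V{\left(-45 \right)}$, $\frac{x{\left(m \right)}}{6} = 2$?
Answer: $-1589$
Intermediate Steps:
$x{\left(m \right)} = 12$ ($x{\left(m \right)} = 6 \cdot 2 = 12$)
$Z = 676$ ($Z = \left(12 + 14\right)^{2} = 26^{2} = 676$)
$c = 676$
$u = 669$ ($u = 676 - 7 = 669$)
$u - 2258 = 669 - 2258 = -1589$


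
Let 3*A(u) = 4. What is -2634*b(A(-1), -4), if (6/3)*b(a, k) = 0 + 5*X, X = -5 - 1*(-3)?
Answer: 13170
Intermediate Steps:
X = -2 (X = -5 + 3 = -2)
A(u) = 4/3 (A(u) = (1/3)*4 = 4/3)
b(a, k) = -5 (b(a, k) = (0 + 5*(-2))/2 = (0 - 10)/2 = (1/2)*(-10) = -5)
-2634*b(A(-1), -4) = -2634*(-5) = 13170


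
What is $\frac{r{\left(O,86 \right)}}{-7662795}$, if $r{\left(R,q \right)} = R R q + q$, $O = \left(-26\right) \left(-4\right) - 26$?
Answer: $- \frac{104662}{1532559} \approx -0.068292$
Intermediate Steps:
$O = 78$ ($O = 104 - 26 = 78$)
$r{\left(R,q \right)} = q + q R^{2}$ ($r{\left(R,q \right)} = R^{2} q + q = q R^{2} + q = q + q R^{2}$)
$\frac{r{\left(O,86 \right)}}{-7662795} = \frac{86 \left(1 + 78^{2}\right)}{-7662795} = 86 \left(1 + 6084\right) \left(- \frac{1}{7662795}\right) = 86 \cdot 6085 \left(- \frac{1}{7662795}\right) = 523310 \left(- \frac{1}{7662795}\right) = - \frac{104662}{1532559}$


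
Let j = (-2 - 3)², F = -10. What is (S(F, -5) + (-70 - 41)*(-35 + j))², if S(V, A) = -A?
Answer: 1243225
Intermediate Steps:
j = 25 (j = (-5)² = 25)
(S(F, -5) + (-70 - 41)*(-35 + j))² = (-1*(-5) + (-70 - 41)*(-35 + 25))² = (5 - 111*(-10))² = (5 + 1110)² = 1115² = 1243225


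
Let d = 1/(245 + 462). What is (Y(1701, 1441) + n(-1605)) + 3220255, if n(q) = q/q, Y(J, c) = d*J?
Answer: 325246099/101 ≈ 3.2203e+6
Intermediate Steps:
d = 1/707 ≈ 0.0014144
Y(J, c) = J/707
n(q) = 1
(Y(1701, 1441) + n(-1605)) + 3220255 = ((1/707)*1701 + 1) + 3220255 = (243/101 + 1) + 3220255 = 344/101 + 3220255 = 325246099/101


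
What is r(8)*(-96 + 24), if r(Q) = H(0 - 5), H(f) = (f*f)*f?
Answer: 9000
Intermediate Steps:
H(f) = f**3 (H(f) = f**2*f = f**3)
r(Q) = -125 (r(Q) = (0 - 5)**3 = (-5)**3 = -125)
r(8)*(-96 + 24) = -125*(-96 + 24) = -125*(-72) = 9000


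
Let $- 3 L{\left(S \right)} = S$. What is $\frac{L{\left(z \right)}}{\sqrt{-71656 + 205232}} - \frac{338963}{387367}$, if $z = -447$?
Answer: $- \frac{338963}{387367} + \frac{149 \sqrt{33394}}{66788} \approx -0.46736$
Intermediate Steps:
$L{\left(S \right)} = - \frac{S}{3}$
$\frac{L{\left(z \right)}}{\sqrt{-71656 + 205232}} - \frac{338963}{387367} = \frac{\left(- \frac{1}{3}\right) \left(-447\right)}{\sqrt{-71656 + 205232}} - \frac{338963}{387367} = \frac{149}{\sqrt{133576}} - \frac{338963}{387367} = \frac{149}{2 \sqrt{33394}} - \frac{338963}{387367} = 149 \frac{\sqrt{33394}}{66788} - \frac{338963}{387367} = \frac{149 \sqrt{33394}}{66788} - \frac{338963}{387367} = - \frac{338963}{387367} + \frac{149 \sqrt{33394}}{66788}$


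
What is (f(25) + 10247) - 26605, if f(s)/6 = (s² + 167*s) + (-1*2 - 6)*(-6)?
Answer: 12730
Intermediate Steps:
f(s) = 288 + 6*s² + 1002*s (f(s) = 6*((s² + 167*s) + (-1*2 - 6)*(-6)) = 6*((s² + 167*s) + (-2 - 6)*(-6)) = 6*((s² + 167*s) - 8*(-6)) = 6*((s² + 167*s) + 48) = 6*(48 + s² + 167*s) = 288 + 6*s² + 1002*s)
(f(25) + 10247) - 26605 = ((288 + 6*25² + 1002*25) + 10247) - 26605 = ((288 + 6*625 + 25050) + 10247) - 26605 = ((288 + 3750 + 25050) + 10247) - 26605 = (29088 + 10247) - 26605 = 39335 - 26605 = 12730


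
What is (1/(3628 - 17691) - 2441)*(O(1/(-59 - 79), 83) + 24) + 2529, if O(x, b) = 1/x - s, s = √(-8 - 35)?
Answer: 3948932703/14063 + 34327784*I*√43/14063 ≈ 2.808e+5 + 16007.0*I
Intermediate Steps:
s = I*√43 (s = √(-43) = I*√43 ≈ 6.5574*I)
O(x, b) = 1/x - I*√43
(1/(3628 - 17691) - 2441)*(O(1/(-59 - 79), 83) + 24) + 2529 = (1/(3628 - 17691) - 2441)*((1/(1/(-59 - 79)) - I*√43) + 24) + 2529 = (1/(-14063) - 2441)*((1/(1/(-138)) - I*√43) + 24) + 2529 = (-1/14063 - 2441)*((1/(-1/138) - I*√43) + 24) + 2529 = -34327784*((-138 - I*√43) + 24)/14063 + 2529 = -34327784*(-114 - I*√43)/14063 + 2529 = (3913367376/14063 + 34327784*I*√43/14063) + 2529 = 3948932703/14063 + 34327784*I*√43/14063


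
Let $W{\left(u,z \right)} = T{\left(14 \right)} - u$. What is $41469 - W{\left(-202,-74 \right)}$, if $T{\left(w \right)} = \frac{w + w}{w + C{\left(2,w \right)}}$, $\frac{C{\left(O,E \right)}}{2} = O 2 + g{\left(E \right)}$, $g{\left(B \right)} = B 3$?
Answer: $\frac{2187137}{53} \approx 41267.0$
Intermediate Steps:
$g{\left(B \right)} = 3 B$
$C{\left(O,E \right)} = 4 O + 6 E$ ($C{\left(O,E \right)} = 2 \left(O 2 + 3 E\right) = 2 \left(2 O + 3 E\right) = 4 O + 6 E$)
$T{\left(w \right)} = \frac{2 w}{8 + 7 w}$ ($T{\left(w \right)} = \frac{w + w}{w + \left(4 \cdot 2 + 6 w\right)} = \frac{2 w}{w + \left(8 + 6 w\right)} = \frac{2 w}{8 + 7 w}$)
$W{\left(u,z \right)} = \frac{14}{53} - u$ ($W{\left(u,z \right)} = 2 \cdot 14 \frac{1}{8 + 7 \cdot 14} - u = 2 \cdot 14 \frac{1}{8 + 98} - u = 2 \cdot 14 \cdot \frac{1}{106} - u = \frac{14}{53} - u$)
$41469 - W{\left(-202,-74 \right)} = 41469 - \left(\frac{14}{53} - -202\right) = 41469 - \left(\frac{14}{53} + 202\right) = 41469 - \frac{10720}{53} = \frac{2187137}{53}$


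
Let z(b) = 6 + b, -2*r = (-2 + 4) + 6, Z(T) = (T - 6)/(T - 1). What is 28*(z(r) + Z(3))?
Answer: 14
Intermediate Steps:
Z(T) = (-6 + T)/(-1 + T)
r = -4 (r = -((-2 + 4) + 6)/2 = -(2 + 6)/2 = -1/2*8 = -4)
28*(z(r) + Z(3)) = 28*((6 - 4) + (-6 + 3)/(-1 + 3)) = 28*(2 - 3/2) = 28*(1/2) = 14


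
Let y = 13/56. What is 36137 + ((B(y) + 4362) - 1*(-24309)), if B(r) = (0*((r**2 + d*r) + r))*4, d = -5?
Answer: 64808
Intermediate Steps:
y = 13/56 (y = 13*(1/56) = 13/56 ≈ 0.23214)
B(r) = 0 (B(r) = (0*((r**2 - 5*r) + r))*4 = (0*(r**2 - 4*r))*4 = 0*4 = 0)
36137 + ((B(y) + 4362) - 1*(-24309)) = 36137 + ((0 + 4362) - 1*(-24309)) = 36137 + (4362 + 24309) = 36137 + 28671 = 64808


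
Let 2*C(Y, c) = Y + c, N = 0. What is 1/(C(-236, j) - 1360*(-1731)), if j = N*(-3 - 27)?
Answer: 1/2354042 ≈ 4.2480e-7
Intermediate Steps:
j = 0 (j = 0*(-3 - 27) = 0*(-30) = 0)
C(Y, c) = Y/2 + c/2 (C(Y, c) = (Y + c)/2 = Y/2 + c/2)
1/(C(-236, j) - 1360*(-1731)) = 1/(((½)*(-236) + (½)*0) - 1360*(-1731)) = 1/((-118 + 0) + 2354160) = 1/(-118 + 2354160) = 1/2354042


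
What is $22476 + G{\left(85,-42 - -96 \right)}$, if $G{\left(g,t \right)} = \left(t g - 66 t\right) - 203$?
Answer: $23299$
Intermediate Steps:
$G{\left(g,t \right)} = -203 - 66 t + g t$ ($G{\left(g,t \right)} = \left(g t - 66 t\right) - 203 = \left(- 66 t + g t\right) - 203 = -203 - 66 t + g t$)
$22476 + G{\left(85,-42 - -96 \right)} = 22476 - \left(203 - 19 \left(-42 - -96\right)\right) = 22476 - \left(203 - 19 \left(-42 + 96\right)\right) = 22476 - -823 = 22476 + 823 = 23299$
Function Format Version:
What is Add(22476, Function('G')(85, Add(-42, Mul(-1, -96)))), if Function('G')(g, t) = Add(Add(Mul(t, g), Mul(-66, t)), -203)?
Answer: 23299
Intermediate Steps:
Function('G')(g, t) = Add(-203, Mul(-66, t), Mul(g, t)) (Function('G')(g, t) = Add(Add(Mul(g, t), Mul(-66, t)), -203) = Add(Add(Mul(-66, t), Mul(g, t)), -203) = Add(-203, Mul(-66, t), Mul(g, t)))
Add(22476, Function('G')(85, Add(-42, Mul(-1, -96)))) = Add(22476, Add(-203, Mul(-66, Add(-42, Mul(-1, -96))), Mul(85, Add(-42, Mul(-1, -96))))) = Add(22476, Add(-203, Mul(-66, Add(-42, 96)), Mul(85, Add(-42, 96)))) = Add(22476, Add(-203, Mul(-66, 54), Mul(85, 54))) = Add(22476, Add(-203, -3564, 4590)) = Add(22476, 823) = 23299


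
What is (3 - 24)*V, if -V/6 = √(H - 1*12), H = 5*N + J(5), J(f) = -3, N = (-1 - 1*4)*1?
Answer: 252*I*√10 ≈ 796.89*I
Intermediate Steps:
N = -5 (N = (-1 - 4)*1 = -5*1 = -5)
H = -28 (H = 5*(-5) - 3 = -25 - 3 = -28)
V = -12*I*√10 (V = -6*√(-28 - 1*12) = -6*√(-28 - 12) = -12*I*√10 ≈ -37.947*I)
(3 - 24)*V = (3 - 24)*(-12*I*√10) = -(-252)*I*√10 = 252*I*√10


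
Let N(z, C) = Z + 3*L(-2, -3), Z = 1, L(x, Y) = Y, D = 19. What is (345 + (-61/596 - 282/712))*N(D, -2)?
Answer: -36547484/13261 ≈ -2756.0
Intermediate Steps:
N(z, C) = -8 (N(z, C) = 1 + 3*(-3) = 1 - 9 = -8)
(345 + (-61/596 - 282/712))*N(D, -2) = (345 + (-61/596 - 282/712))*(-8) = (345 + (-61*1/596 - 282*1/712))*(-8) = (345 + (-61/596 - 141/356))*(-8) = (345 - 13219/26522)*(-8) = (9136871/26522)*(-8) = -36547484/13261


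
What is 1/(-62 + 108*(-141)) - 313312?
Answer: -4790540481/15290 ≈ -3.1331e+5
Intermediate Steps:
1/(-62 + 108*(-141)) - 313312 = 1/(-62 - 15228) - 313312 = 1/(-15290) - 313312 = -1/15290 - 313312 = -4790540481/15290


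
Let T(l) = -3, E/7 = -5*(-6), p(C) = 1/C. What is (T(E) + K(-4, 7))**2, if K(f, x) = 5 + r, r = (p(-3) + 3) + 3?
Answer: 529/9 ≈ 58.778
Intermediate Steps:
p(C) = 1/C
r = 17/3 (r = (1/(-3) + 3) + 3 = (-1/3 + 3) + 3 = 8/3 + 3 = 17/3 ≈ 5.6667)
E = 210 (E = 7*(-5*(-6)) = 7*30 = 210)
K(f, x) = 32/3 (K(f, x) = 5 + 17/3 = 32/3)
(T(E) + K(-4, 7))**2 = (-3 + 32/3)**2 = (23/3)**2 = 529/9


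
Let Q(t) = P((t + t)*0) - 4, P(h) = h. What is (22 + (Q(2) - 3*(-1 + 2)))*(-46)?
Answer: -690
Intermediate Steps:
Q(t) = -4 (Q(t) = (t + t)*0 - 4 = (2*t)*0 - 4 = 0 - 4 = -4)
(22 + (Q(2) - 3*(-1 + 2)))*(-46) = (22 + (-4 - 3*(-1 + 2)))*(-46) = (22 + (-4 - 3*1))*(-46) = (22 + (-4 - 3))*(-46) = (22 - 7)*(-46) = 15*(-46) = -690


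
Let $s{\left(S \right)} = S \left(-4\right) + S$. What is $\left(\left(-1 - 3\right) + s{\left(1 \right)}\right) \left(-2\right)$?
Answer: $14$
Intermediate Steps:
$s{\left(S \right)} = - 3 S$ ($s{\left(S \right)} = - 4 S + S = - 3 S$)
$\left(\left(-1 - 3\right) + s{\left(1 \right)}\right) \left(-2\right) = \left(\left(-1 - 3\right) - 3\right) \left(-2\right) = \left(-4 - 3\right) \left(-2\right) = \left(-7\right) \left(-2\right) = 14$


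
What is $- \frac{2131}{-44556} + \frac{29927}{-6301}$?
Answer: $- \frac{1319999981}{280747356} \approx -4.7017$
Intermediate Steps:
$- \frac{2131}{-44556} + \frac{29927}{-6301} = \left(-2131\right) \left(- \frac{1}{44556}\right) + 29927 \left(- \frac{1}{6301}\right) = \frac{2131}{44556} - \frac{29927}{6301} = - \frac{1319999981}{280747356}$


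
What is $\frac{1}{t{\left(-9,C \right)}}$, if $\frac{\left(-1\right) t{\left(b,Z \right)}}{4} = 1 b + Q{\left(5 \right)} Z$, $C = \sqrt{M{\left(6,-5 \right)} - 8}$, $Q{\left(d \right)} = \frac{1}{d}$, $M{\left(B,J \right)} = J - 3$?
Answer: $\frac{225}{8164} + \frac{5 i}{2041} \approx 0.02756 + 0.0024498 i$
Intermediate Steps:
$M{\left(B,J \right)} = -3 + J$
$C = 4 i$ ($C = \sqrt{\left(-3 - 5\right) - 8} = \sqrt{-8 - 8} = \sqrt{-16} = 4 i \approx 4.0 i$)
$t{\left(b,Z \right)} = - 4 b - \frac{4 Z}{5}$ ($t{\left(b,Z \right)} = - 4 \left(1 b + \frac{Z}{5}\right) = - 4 \left(b + \frac{Z}{5}\right) = - 4 b - \frac{4 Z}{5}$)
$\frac{1}{t{\left(-9,C \right)}} = \frac{1}{\left(-4\right) \left(-9\right) - \frac{4 \cdot 4 i}{5}} = \frac{1}{36 - \frac{16 i}{5}} = \frac{25 \left(36 + \frac{16 i}{5}\right)}{32656}$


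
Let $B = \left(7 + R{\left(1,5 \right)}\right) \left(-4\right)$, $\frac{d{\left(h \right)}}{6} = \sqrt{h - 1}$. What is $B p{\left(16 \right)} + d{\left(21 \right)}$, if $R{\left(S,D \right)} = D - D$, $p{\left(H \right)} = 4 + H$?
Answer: $-560 + 12 \sqrt{5} \approx -533.17$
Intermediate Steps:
$d{\left(h \right)} = 6 \sqrt{-1 + h}$ ($d{\left(h \right)} = 6 \sqrt{h - 1} = 6 \sqrt{-1 + h}$)
$R{\left(S,D \right)} = 0$
$B = -28$ ($B = \left(7 + 0\right) \left(-4\right) = 7 \left(-4\right) = -28$)
$B p{\left(16 \right)} + d{\left(21 \right)} = - 28 \left(4 + 16\right) + 6 \sqrt{-1 + 21} = \left(-28\right) 20 + 6 \sqrt{20} = -560 + 6 \cdot 2 \sqrt{5} = -560 + 12 \sqrt{5}$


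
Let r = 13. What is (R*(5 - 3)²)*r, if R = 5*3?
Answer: 780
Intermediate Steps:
R = 15
(R*(5 - 3)²)*r = (15*(5 - 3)²)*13 = (15*2²)*13 = (15*4)*13 = 60*13 = 780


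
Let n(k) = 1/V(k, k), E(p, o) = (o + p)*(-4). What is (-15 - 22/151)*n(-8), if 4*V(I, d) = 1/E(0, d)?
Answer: -292736/151 ≈ -1938.6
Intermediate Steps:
E(p, o) = -4*o - 4*p
V(I, d) = -1/(16*d) (V(I, d) = 1/(4*(-4*d - 4*0)) = 1/(4*(-4*d + 0)) = 1/(4*((-4*d))) = (-1/(4*d))/4 = -1/(16*d))
n(k) = -16*k (n(k) = 1/(-1/(16*k)) = -16*k)
(-15 - 22/151)*n(-8) = (-15 - 22/151)*(-16*(-8)) = (-15 - 22*1/151)*128 = (-15 - 22/151)*128 = -2287/151*128 = -292736/151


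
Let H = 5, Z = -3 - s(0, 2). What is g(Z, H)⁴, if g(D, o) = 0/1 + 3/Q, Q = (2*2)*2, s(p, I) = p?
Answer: 81/4096 ≈ 0.019775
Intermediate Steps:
Q = 8 (Q = 4*2 = 8)
Z = -3 (Z = -3 - 1*0 = -3 + 0 = -3)
g(D, o) = 3/8 (g(D, o) = 0/1 + 3/8 = 0*1 + 3*(⅛) = 0 + 3/8 = 3/8)
g(Z, H)⁴ = (3/8)⁴ = 81/4096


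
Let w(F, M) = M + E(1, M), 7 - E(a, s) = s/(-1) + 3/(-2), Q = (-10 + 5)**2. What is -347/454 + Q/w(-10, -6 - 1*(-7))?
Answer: 15413/9534 ≈ 1.6166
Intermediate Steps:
Q = 25 (Q = (-5)**2 = 25)
E(a, s) = 17/2 + s (E(a, s) = 7 - (s/(-1) + 3/(-2)) = 7 - (s*(-1) + 3*(-1/2)) = 7 - (-s - 3/2) = 7 - (-3/2 - s) = 7 + (3/2 + s) = 17/2 + s)
w(F, M) = 17/2 + 2*M (w(F, M) = M + (17/2 + M) = 17/2 + 2*M)
-347/454 + Q/w(-10, -6 - 1*(-7)) = -347/454 + 25/(17/2 + 2*(-6 - 1*(-7))) = -347*1/454 + 25/(17/2 + 2*(-6 + 7)) = -347/454 + 25/(17/2 + 2*1) = -347/454 + 25/(17/2 + 2) = -347/454 + 25/(21/2) = -347/454 + 25*(2/21) = -347/454 + 50/21 = 15413/9534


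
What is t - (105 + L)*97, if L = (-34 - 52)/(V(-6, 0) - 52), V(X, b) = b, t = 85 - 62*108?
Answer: -440867/26 ≈ -16956.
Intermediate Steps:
t = -6611 (t = 85 - 6696 = -6611)
L = 43/26 (L = (-34 - 52)/(0 - 52) = -86/(-52) = -86*(-1/52) = 43/26 ≈ 1.6538)
t - (105 + L)*97 = -6611 - (105 + 43/26)*97 = -6611 - 2773*97/26 = -6611 - 1*268981/26 = -6611 - 268981/26 = -440867/26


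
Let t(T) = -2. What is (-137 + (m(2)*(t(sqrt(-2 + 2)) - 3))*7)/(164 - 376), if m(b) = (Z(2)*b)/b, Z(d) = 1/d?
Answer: 309/424 ≈ 0.72877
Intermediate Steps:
m(b) = 1/2 (m(b) = (b/2)/b = 1/2)
(-137 + (m(2)*(t(sqrt(-2 + 2)) - 3))*7)/(164 - 376) = (-137 + ((-2 - 3)/2)*7)/(164 - 376) = (-137 + ((1/2)*(-5))*7)/(-212) = (-137 - 5/2*7)*(-1/212) = (-137 - 35/2)*(-1/212) = -309/2*(-1/212) = 309/424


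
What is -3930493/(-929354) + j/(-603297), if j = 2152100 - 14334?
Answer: 384513252257/560676480138 ≈ 0.68580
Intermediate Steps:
j = 2137766
-3930493/(-929354) + j/(-603297) = -3930493/(-929354) + 2137766/(-603297) = -3930493*(-1/929354) + 2137766*(-1/603297) = 3930493/929354 - 2137766/603297 = 384513252257/560676480138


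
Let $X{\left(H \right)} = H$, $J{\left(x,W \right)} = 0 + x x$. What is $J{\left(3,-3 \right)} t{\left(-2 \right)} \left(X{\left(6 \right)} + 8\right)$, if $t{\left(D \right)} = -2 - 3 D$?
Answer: $504$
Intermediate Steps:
$J{\left(x,W \right)} = x^{2}$ ($J{\left(x,W \right)} = 0 + x^{2} = x^{2}$)
$J{\left(3,-3 \right)} t{\left(-2 \right)} \left(X{\left(6 \right)} + 8\right) = 3^{2} \left(-2 - -6\right) \left(6 + 8\right) = 9 \left(-2 + 6\right) 14 = 9 \cdot 4 \cdot 14 = 36 \cdot 14 = 504$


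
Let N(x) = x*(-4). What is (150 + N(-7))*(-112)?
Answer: -19936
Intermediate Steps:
N(x) = -4*x
(150 + N(-7))*(-112) = (150 - 4*(-7))*(-112) = (150 + 28)*(-112) = 178*(-112) = -19936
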